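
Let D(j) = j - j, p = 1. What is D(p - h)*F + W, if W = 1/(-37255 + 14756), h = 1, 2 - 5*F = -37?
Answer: -1/22499 ≈ -4.4446e-5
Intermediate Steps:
F = 39/5 (F = ⅖ - ⅕*(-37) = ⅖ + 37/5 = 39/5 ≈ 7.8000)
D(j) = 0
W = -1/22499 (W = 1/(-22499) = -1/22499 ≈ -4.4446e-5)
D(p - h)*F + W = 0*(39/5) - 1/22499 = 0 - 1/22499 = -1/22499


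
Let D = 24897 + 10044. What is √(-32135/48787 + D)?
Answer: 8*√1299437500531/48787 ≈ 186.92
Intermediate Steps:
D = 34941
√(-32135/48787 + D) = √(-32135/48787 + 34941) = √(1704634432/48787) = 8*√1299437500531/48787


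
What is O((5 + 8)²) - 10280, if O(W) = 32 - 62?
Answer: -10310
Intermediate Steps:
O(W) = -30
O((5 + 8)²) - 10280 = -30 - 10280 = -10310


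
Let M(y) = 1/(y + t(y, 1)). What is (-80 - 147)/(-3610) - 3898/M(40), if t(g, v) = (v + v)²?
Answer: -619158093/3610 ≈ -1.7151e+5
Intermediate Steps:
t(g, v) = 4*v² (t(g, v) = (2*v)² = 4*v²)
M(y) = 1/(4 + y) (M(y) = 1/(y + 4*1²) = 1/(y + 4*1) = 1/(y + 4) = 1/(4 + y))
(-80 - 147)/(-3610) - 3898/M(40) = (-80 - 147)/(-3610) - 3898/(1/(4 + 40)) = -227*(-1/3610) - 3898/(1/44) = 227/3610 - 3898/1/44 = 227/3610 - 3898*44 = 227/3610 - 171512 = -619158093/3610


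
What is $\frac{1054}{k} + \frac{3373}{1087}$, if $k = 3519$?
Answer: $\frac{765605}{225009} \approx 3.4026$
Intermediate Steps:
$\frac{1054}{k} + \frac{3373}{1087} = \frac{1054}{3519} + \frac{3373}{1087} = 1054 \cdot \frac{1}{3519} + 3373 \cdot \frac{1}{1087} = \frac{62}{207} + \frac{3373}{1087} = \frac{765605}{225009}$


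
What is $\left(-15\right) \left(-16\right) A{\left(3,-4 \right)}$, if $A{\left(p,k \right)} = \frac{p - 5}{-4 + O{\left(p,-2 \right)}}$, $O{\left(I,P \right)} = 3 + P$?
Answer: $160$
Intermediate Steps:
$A{\left(p,k \right)} = \frac{5}{3} - \frac{p}{3}$ ($A{\left(p,k \right)} = \frac{p - 5}{-4 + \left(3 - 2\right)} = \frac{-5 + p}{-4 + 1} = \frac{-5 + p}{-3} = \left(-5 + p\right) \left(- \frac{1}{3}\right) = \frac{5}{3} - \frac{p}{3}$)
$\left(-15\right) \left(-16\right) A{\left(3,-4 \right)} = \left(-15\right) \left(-16\right) \left(\frac{5}{3} - 1\right) = 240 \left(\frac{5}{3} - 1\right) = 240 \cdot \frac{2}{3} = 160$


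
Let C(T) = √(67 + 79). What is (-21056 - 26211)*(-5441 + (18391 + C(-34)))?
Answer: -612107650 - 47267*√146 ≈ -6.1268e+8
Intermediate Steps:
C(T) = √146
(-21056 - 26211)*(-5441 + (18391 + C(-34))) = (-21056 - 26211)*(-5441 + (18391 + √146)) = -47267*(12950 + √146) = -612107650 - 47267*√146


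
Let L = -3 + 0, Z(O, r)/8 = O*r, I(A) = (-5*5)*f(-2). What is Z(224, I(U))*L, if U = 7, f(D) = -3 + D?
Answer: -672000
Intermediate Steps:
I(A) = 125 (I(A) = (-5*5)*(-3 - 2) = -25*(-5) = 125)
Z(O, r) = 8*O*r (Z(O, r) = 8*(O*r) = 8*O*r)
L = -3
Z(224, I(U))*L = (8*224*125)*(-3) = 224000*(-3) = -672000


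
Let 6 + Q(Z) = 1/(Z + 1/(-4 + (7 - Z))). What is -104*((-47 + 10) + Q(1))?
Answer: 13208/3 ≈ 4402.7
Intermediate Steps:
Q(Z) = -6 + 1/(Z + 1/(3 - Z)) (Q(Z) = -6 + 1/(Z + 1/(-4 + (7 - Z))) = -6 + 1/(Z + 1/(3 - Z)))
-104*((-47 + 10) + Q(1)) = -104*((-47 + 10) + (-3 - 19*1 + 6*1**2)/(1 - 1*1**2 + 3*1)) = -104*(-37 + (-3 - 19 + 6*1)/(1 - 1*1 + 3)) = -104*(-37 + (-3 - 19 + 6)/(1 - 1 + 3)) = -104*(-37 - 16/3) = -104*(-127/3) = 13208/3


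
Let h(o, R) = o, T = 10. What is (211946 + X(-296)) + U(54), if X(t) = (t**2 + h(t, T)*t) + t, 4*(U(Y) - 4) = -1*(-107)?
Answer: 1547651/4 ≈ 3.8691e+5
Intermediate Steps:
U(Y) = 123/4 (U(Y) = 4 + (-1*(-107))/4 = 4 + (1/4)*107 = 4 + 107/4 = 123/4)
X(t) = t + 2*t**2 (X(t) = (t**2 + t*t) + t = (t**2 + t**2) + t = 2*t**2 + t = t + 2*t**2)
(211946 + X(-296)) + U(54) = (211946 - 296*(1 + 2*(-296))) + 123/4 = (211946 - 296*(1 - 592)) + 123/4 = (211946 - 296*(-591)) + 123/4 = (211946 + 174936) + 123/4 = 386882 + 123/4 = 1547651/4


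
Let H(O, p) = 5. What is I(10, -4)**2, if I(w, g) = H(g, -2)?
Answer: 25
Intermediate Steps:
I(w, g) = 5
I(10, -4)**2 = 5**2 = 25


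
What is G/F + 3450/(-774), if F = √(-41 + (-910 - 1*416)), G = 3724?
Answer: -575/129 - 3724*I*√1367/1367 ≈ -4.4574 - 100.72*I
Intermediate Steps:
F = I*√1367 (F = √(-41 + (-910 - 416)) = √(-41 - 1326) = √(-1367) = I*√1367 ≈ 36.973*I)
G/F + 3450/(-774) = 3724/((I*√1367)) + 3450/(-774) = 3724*(-I*√1367/1367) + 3450*(-1/774) = -3724*I*√1367/1367 - 575/129 = -575/129 - 3724*I*√1367/1367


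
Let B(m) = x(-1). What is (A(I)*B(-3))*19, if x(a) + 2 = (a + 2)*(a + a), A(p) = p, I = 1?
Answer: -76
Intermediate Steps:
x(a) = -2 + 2*a*(2 + a) (x(a) = -2 + (a + 2)*(a + a) = -2 + (2 + a)*(2*a) = -2 + 2*a*(2 + a))
B(m) = -4 (B(m) = -2 + 2*(-1)² + 4*(-1) = -2 + 2*1 - 4 = -2 + 2 - 4 = -4)
(A(I)*B(-3))*19 = (1*(-4))*19 = -4*19 = -76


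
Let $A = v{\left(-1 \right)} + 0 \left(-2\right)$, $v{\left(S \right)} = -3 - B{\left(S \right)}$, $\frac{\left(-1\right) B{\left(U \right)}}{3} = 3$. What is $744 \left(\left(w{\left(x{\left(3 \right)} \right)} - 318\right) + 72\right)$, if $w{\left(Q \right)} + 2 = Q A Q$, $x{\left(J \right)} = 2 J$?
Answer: $-23808$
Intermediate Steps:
$B{\left(U \right)} = -9$ ($B{\left(U \right)} = \left(-3\right) 3 = -9$)
$v{\left(S \right)} = 6$ ($v{\left(S \right)} = -3 - -9 = -3 + 9 = 6$)
$A = 6$ ($A = 6 + 0 \left(-2\right) = 6 + 0 = 6$)
$w{\left(Q \right)} = -2 + 6 Q^{2}$ ($w{\left(Q \right)} = -2 + Q 6 Q = -2 + 6 Q Q = -2 + 6 Q^{2}$)
$744 \left(\left(w{\left(x{\left(3 \right)} \right)} - 318\right) + 72\right) = 744 \left(\left(\left(-2 + 6 \left(2 \cdot 3\right)^{2}\right) - 318\right) + 72\right) = 744 \left(\left(\left(-2 + 6 \cdot 6^{2}\right) - 318\right) + 72\right) = 744 \left(\left(\left(-2 + 6 \cdot 36\right) - 318\right) + 72\right) = 744 \left(\left(\left(-2 + 216\right) - 318\right) + 72\right) = 744 \left(\left(214 - 318\right) + 72\right) = 744 \left(-104 + 72\right) = 744 \left(-32\right) = -23808$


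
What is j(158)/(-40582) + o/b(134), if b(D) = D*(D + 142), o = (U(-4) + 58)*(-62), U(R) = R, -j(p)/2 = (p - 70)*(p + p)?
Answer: 80043067/62536862 ≈ 1.2799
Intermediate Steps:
j(p) = -4*p*(-70 + p) (j(p) = -2*(p - 70)*(p + p) = -2*(-70 + p)*2*p = -4*p*(-70 + p))
o = -3348 (o = (-4 + 58)*(-62) = 54*(-62) = -3348)
b(D) = D*(142 + D)
j(158)/(-40582) + o/b(134) = (4*158*(70 - 1*158))/(-40582) - 3348*1/(134*(142 + 134)) = (4*158*(70 - 158))*(-1/40582) - 3348/(134*276) = (4*158*(-88))*(-1/40582) - 3348/36984 = -55616*(-1/40582) - 3348*1/36984 = 27808/20291 - 279/3082 = 80043067/62536862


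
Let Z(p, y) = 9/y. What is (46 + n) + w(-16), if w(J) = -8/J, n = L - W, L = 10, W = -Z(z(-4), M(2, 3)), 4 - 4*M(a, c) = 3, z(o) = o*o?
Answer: 185/2 ≈ 92.500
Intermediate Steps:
z(o) = o²
M(a, c) = ¼ (M(a, c) = 1 - ¼*3 = 1 - ¾ = ¼)
W = -36 (W = -9/¼ = -9*4 = -1*36 = -36)
n = 46 (n = 10 - 1*(-36) = 10 + 36 = 46)
(46 + n) + w(-16) = (46 + 46) - 8/(-16) = 92 - 8*(-1/16) = 92 + ½ = 185/2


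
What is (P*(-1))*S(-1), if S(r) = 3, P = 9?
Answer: -27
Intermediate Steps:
(P*(-1))*S(-1) = (9*(-1))*3 = -9*3 = -27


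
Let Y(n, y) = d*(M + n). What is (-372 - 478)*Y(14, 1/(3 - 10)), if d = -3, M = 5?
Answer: 48450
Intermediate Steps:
Y(n, y) = -15 - 3*n (Y(n, y) = -3*(5 + n) = -15 - 3*n)
(-372 - 478)*Y(14, 1/(3 - 10)) = (-372 - 478)*(-15 - 3*14) = -850*(-15 - 42) = -850*(-57) = 48450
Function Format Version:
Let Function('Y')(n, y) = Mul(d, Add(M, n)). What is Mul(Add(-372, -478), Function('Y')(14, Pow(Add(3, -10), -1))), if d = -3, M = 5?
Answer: 48450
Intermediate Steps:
Function('Y')(n, y) = Add(-15, Mul(-3, n)) (Function('Y')(n, y) = Mul(-3, Add(5, n)) = Add(-15, Mul(-3, n)))
Mul(Add(-372, -478), Function('Y')(14, Pow(Add(3, -10), -1))) = Mul(Add(-372, -478), Add(-15, Mul(-3, 14))) = Mul(-850, Add(-15, -42)) = Mul(-850, -57) = 48450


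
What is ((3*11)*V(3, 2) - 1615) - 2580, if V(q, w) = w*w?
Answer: -4063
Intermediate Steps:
V(q, w) = w²
((3*11)*V(3, 2) - 1615) - 2580 = ((3*11)*2² - 1615) - 2580 = (33*4 - 1615) - 2580 = (132 - 1615) - 2580 = -1483 - 2580 = -4063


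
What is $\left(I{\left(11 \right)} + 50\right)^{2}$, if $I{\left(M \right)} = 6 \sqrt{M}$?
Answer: $2896 + 600 \sqrt{11} \approx 4886.0$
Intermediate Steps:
$\left(I{\left(11 \right)} + 50\right)^{2} = \left(6 \sqrt{11} + 50\right)^{2} = \left(50 + 6 \sqrt{11}\right)^{2}$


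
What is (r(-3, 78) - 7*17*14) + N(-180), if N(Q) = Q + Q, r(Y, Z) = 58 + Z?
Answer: -1890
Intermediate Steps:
N(Q) = 2*Q
(r(-3, 78) - 7*17*14) + N(-180) = ((58 + 78) - 7*17*14) + 2*(-180) = (136 - 119*14) - 360 = (136 - 1666) - 360 = -1530 - 360 = -1890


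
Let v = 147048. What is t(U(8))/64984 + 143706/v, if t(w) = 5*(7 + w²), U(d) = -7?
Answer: 350829/357412 ≈ 0.98158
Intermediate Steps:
t(w) = 35 + 5*w²
t(U(8))/64984 + 143706/v = (35 + 5*(-7)²)/64984 + 143706/147048 = (35 + 5*49)*(1/64984) + 143706*(1/147048) = (35 + 245)*(1/64984) + 43/44 = 280*(1/64984) + 43/44 = 35/8123 + 43/44 = 350829/357412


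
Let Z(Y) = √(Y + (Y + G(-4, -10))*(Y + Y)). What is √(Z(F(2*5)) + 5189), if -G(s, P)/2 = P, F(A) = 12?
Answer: √(5189 + 2*√195) ≈ 72.228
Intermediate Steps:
G(s, P) = -2*P
Z(Y) = √(Y + 2*Y*(20 + Y)) (Z(Y) = √(Y + (Y - 2*(-10))*(Y + Y)) = √(Y + (Y + 20)*(2*Y)) = √(Y + (20 + Y)*(2*Y)) = √(Y + 2*Y*(20 + Y)))
√(Z(F(2*5)) + 5189) = √(√(12*(41 + 2*12)) + 5189) = √(√(12*(41 + 24)) + 5189) = √(√(12*65) + 5189) = √(√780 + 5189) = √(2*√195 + 5189) = √(5189 + 2*√195)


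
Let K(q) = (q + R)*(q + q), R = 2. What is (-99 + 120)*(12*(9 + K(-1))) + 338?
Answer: 2102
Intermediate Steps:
K(q) = 2*q*(2 + q) (K(q) = (q + 2)*(q + q) = (2 + q)*(2*q) = 2*q*(2 + q))
(-99 + 120)*(12*(9 + K(-1))) + 338 = (-99 + 120)*(12*(9 + 2*(-1)*(2 - 1))) + 338 = 21*(12*(9 + 2*(-1)*1)) + 338 = 21*(12*(9 - 2)) + 338 = 21*(12*7) + 338 = 21*84 + 338 = 1764 + 338 = 2102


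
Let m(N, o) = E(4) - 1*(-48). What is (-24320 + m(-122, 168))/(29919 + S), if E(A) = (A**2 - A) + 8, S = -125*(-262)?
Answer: -24252/62669 ≈ -0.38699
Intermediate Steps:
S = 32750
E(A) = 8 + A**2 - A
m(N, o) = 68 (m(N, o) = (8 + 4**2 - 1*4) - 1*(-48) = (8 + 16 - 4) + 48 = 20 + 48 = 68)
(-24320 + m(-122, 168))/(29919 + S) = (-24320 + 68)/(29919 + 32750) = -24252/62669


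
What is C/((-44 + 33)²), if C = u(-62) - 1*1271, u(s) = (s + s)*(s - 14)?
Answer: 8153/121 ≈ 67.380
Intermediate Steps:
u(s) = 2*s*(-14 + s) (u(s) = (2*s)*(-14 + s) = 2*s*(-14 + s))
C = 8153 (C = 2*(-62)*(-14 - 62) - 1*1271 = 2*(-62)*(-76) - 1271 = 9424 - 1271 = 8153)
C/((-44 + 33)²) = 8153/((-44 + 33)²) = 8153/((-11)²) = 8153/121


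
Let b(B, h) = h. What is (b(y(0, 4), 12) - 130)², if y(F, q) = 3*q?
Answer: 13924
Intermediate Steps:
(b(y(0, 4), 12) - 130)² = (12 - 130)² = (-118)² = 13924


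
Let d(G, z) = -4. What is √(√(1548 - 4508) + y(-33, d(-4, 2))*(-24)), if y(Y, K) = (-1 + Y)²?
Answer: 2*√(-6936 + I*√185) ≈ 0.16332 + 166.57*I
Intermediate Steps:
√(√(1548 - 4508) + y(-33, d(-4, 2))*(-24)) = √(√(1548 - 4508) + (-1 - 33)²*(-24)) = √(√(-2960) + (-34)²*(-24)) = √(4*I*√185 + 1156*(-24)) = √(4*I*√185 - 27744) = √(-27744 + 4*I*√185)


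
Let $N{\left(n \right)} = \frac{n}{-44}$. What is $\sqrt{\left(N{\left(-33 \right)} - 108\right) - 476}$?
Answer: $\frac{i \sqrt{2333}}{2} \approx 24.151 i$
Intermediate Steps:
$N{\left(n \right)} = - \frac{n}{44}$ ($N{\left(n \right)} = n \left(- \frac{1}{44}\right) = - \frac{n}{44}$)
$\sqrt{\left(N{\left(-33 \right)} - 108\right) - 476} = \sqrt{\left(\left(- \frac{1}{44}\right) \left(-33\right) - 108\right) - 476} = \sqrt{\left(\frac{3}{4} - 108\right) - 476} = \sqrt{- \frac{429}{4} - 476} = \sqrt{- \frac{2333}{4}} = \frac{i \sqrt{2333}}{2}$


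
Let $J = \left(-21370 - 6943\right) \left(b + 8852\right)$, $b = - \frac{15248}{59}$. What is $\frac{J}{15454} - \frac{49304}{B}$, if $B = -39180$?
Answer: $- \frac{70299253093732}{4465471935} \approx -15743.0$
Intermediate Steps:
$b = - \frac{15248}{59}$ ($b = \left(-15248\right) \frac{1}{59} = - \frac{15248}{59} \approx -258.44$)
$J = - \frac{14355257260}{59}$ ($J = \left(-21370 - 6943\right) \left(- \frac{15248}{59} + 8852\right) = \left(-28313\right) \frac{507020}{59} = - \frac{14355257260}{59} \approx -2.4331 \cdot 10^{8}$)
$\frac{J}{15454} - \frac{49304}{B} = - \frac{14355257260}{59 \cdot 15454} - \frac{49304}{-39180} = \left(- \frac{14355257260}{59}\right) \frac{1}{15454} - - \frac{12326}{9795} = - \frac{7177628630}{455893} + \frac{12326}{9795} = - \frac{70299253093732}{4465471935}$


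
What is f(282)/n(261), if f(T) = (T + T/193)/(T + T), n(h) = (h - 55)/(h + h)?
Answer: 25317/19879 ≈ 1.2736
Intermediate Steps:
n(h) = (-55 + h)/(2*h) (n(h) = (-55 + h)/((2*h)) = (-55 + h)*(1/(2*h)) = (-55 + h)/(2*h))
f(T) = 97/193 (f(T) = (T + T*(1/193))/((2*T)) = (T + T/193)*(1/(2*T)) = (194*T/193)*(1/(2*T)) = 97/193)
f(282)/n(261) = 97/(193*(((½)*(-55 + 261)/261))) = 97/(193*(((½)*(1/261)*206))) = 97/(193*(103/261)) = (97/193)*(261/103) = 25317/19879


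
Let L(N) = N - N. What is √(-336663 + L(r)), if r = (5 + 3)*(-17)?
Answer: 3*I*√37407 ≈ 580.23*I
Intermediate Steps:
r = -136 (r = 8*(-17) = -136)
L(N) = 0
√(-336663 + L(r)) = √(-336663 + 0) = √(-336663) = 3*I*√37407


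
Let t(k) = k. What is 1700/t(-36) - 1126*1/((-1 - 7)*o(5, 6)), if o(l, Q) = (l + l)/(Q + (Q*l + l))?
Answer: 190747/360 ≈ 529.85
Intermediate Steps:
o(l, Q) = 2*l/(Q + l + Q*l) (o(l, Q) = (2*l)/(Q + (l + Q*l)) = (2*l)/(Q + l + Q*l) = 2*l/(Q + l + Q*l))
1700/t(-36) - 1126*1/((-1 - 7)*o(5, 6)) = 1700/(-36) - 1126*41/(10*(-1 - 7)) = 1700*(-1/36) - 1126/((-16*5/(6 + 5 + 30))) = -425/9 - 1126/((-16*5/41)) = -425/9 - 1126/((-8*10/41)) = -425/9 - 1126/(-80/41) = -425/9 - 1126*(-41/80) = -425/9 + 23083/40 = 190747/360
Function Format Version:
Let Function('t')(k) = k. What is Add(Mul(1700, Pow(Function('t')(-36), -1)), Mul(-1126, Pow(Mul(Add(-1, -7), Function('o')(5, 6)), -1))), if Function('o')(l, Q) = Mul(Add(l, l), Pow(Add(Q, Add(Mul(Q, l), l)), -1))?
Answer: Rational(190747, 360) ≈ 529.85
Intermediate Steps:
Function('o')(l, Q) = Mul(2, l, Pow(Add(Q, l, Mul(Q, l)), -1)) (Function('o')(l, Q) = Mul(Mul(2, l), Pow(Add(Q, Add(l, Mul(Q, l))), -1)) = Mul(Mul(2, l), Pow(Add(Q, l, Mul(Q, l)), -1)) = Mul(2, l, Pow(Add(Q, l, Mul(Q, l)), -1)))
Add(Mul(1700, Pow(Function('t')(-36), -1)), Mul(-1126, Pow(Mul(Add(-1, -7), Function('o')(5, 6)), -1))) = Add(Mul(1700, Pow(-36, -1)), Mul(-1126, Pow(Mul(Add(-1, -7), Mul(2, 5, Pow(Add(6, 5, Mul(6, 5)), -1))), -1))) = Add(Mul(1700, Rational(-1, 36)), Mul(-1126, Pow(Mul(-8, Mul(2, 5, Pow(Add(6, 5, 30), -1))), -1))) = Add(Rational(-425, 9), Mul(-1126, Pow(Mul(-8, Mul(2, 5, Pow(41, -1))), -1))) = Add(Rational(-425, 9), Mul(-1126, Pow(Mul(-8, Mul(2, 5, Rational(1, 41))), -1))) = Add(Rational(-425, 9), Mul(-1126, Pow(Mul(-8, Rational(10, 41)), -1))) = Add(Rational(-425, 9), Mul(-1126, Pow(Rational(-80, 41), -1))) = Add(Rational(-425, 9), Mul(-1126, Rational(-41, 80))) = Add(Rational(-425, 9), Rational(23083, 40)) = Rational(190747, 360)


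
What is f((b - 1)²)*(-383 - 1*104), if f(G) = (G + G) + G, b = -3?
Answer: -23376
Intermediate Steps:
f(G) = 3*G (f(G) = 2*G + G = 3*G)
f((b - 1)²)*(-383 - 1*104) = (3*(-3 - 1)²)*(-383 - 1*104) = (3*(-4)²)*(-383 - 104) = (3*16)*(-487) = 48*(-487) = -23376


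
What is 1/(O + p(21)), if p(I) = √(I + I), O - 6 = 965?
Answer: 971/942799 - √42/942799 ≈ 0.0010230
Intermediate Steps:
O = 971 (O = 6 + 965 = 971)
p(I) = √2*√I (p(I) = √(2*I) = √2*√I)
1/(O + p(21)) = 1/(971 + √2*√21) = 1/(971 + √42)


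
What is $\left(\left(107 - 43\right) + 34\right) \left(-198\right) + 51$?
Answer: $-19353$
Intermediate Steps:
$\left(\left(107 - 43\right) + 34\right) \left(-198\right) + 51 = \left(64 + 34\right) \left(-198\right) + 51 = 98 \left(-198\right) + 51 = -19404 + 51 = -19353$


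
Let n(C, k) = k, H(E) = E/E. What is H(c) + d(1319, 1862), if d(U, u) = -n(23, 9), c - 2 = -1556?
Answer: -8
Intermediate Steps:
c = -1554 (c = 2 - 1556 = -1554)
H(E) = 1
d(U, u) = -9 (d(U, u) = -1*9 = -9)
H(c) + d(1319, 1862) = 1 - 9 = -8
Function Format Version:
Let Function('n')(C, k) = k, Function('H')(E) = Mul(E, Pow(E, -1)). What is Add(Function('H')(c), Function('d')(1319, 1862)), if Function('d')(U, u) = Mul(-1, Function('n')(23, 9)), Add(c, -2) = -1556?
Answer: -8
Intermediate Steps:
c = -1554 (c = Add(2, -1556) = -1554)
Function('H')(E) = 1
Function('d')(U, u) = -9 (Function('d')(U, u) = Mul(-1, 9) = -9)
Add(Function('H')(c), Function('d')(1319, 1862)) = Add(1, -9) = -8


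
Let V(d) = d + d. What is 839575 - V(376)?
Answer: 838823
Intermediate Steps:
V(d) = 2*d
839575 - V(376) = 839575 - 2*376 = 839575 - 1*752 = 839575 - 752 = 838823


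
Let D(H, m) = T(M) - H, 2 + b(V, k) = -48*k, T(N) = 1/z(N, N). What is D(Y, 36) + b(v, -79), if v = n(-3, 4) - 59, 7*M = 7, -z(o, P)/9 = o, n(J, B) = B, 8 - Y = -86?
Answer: 33263/9 ≈ 3695.9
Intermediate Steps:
Y = 94 (Y = 8 - 1*(-86) = 8 + 86 = 94)
z(o, P) = -9*o
M = 1 (M = (1/7)*7 = 1)
v = -55 (v = 4 - 59 = -55)
T(N) = -1/(9*N) (T(N) = 1/(-9*N) = -1/(9*N))
b(V, k) = -2 - 48*k
D(H, m) = -1/9 - H (D(H, m) = -1/9/1 - H = -1/9*1 - H = -1/9 - H)
D(Y, 36) + b(v, -79) = (-1/9 - 1*94) + (-2 - 48*(-79)) = (-1/9 - 94) + (-2 + 3792) = -847/9 + 3790 = 33263/9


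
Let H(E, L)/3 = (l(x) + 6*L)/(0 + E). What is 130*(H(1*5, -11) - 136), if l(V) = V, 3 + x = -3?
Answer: -23296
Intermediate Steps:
x = -6 (x = -3 - 3 = -6)
H(E, L) = 3*(-6 + 6*L)/E (H(E, L) = 3*((-6 + 6*L)/(0 + E)) = 3*((-6 + 6*L)/E) = 3*(-6 + 6*L)/E)
130*(H(1*5, -11) - 136) = 130*(18*(-1 - 11)/((1*5)) - 136) = 130*(18*(-12)/5 - 136) = 130*(18*(1/5)*(-12) - 136) = 130*(-216/5 - 136) = 130*(-896/5) = -23296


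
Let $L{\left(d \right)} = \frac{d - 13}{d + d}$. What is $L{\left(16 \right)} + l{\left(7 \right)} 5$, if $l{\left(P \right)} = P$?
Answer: $\frac{1123}{32} \approx 35.094$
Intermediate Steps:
$L{\left(d \right)} = \frac{-13 + d}{2 d}$
$L{\left(16 \right)} + l{\left(7 \right)} 5 = \frac{-13 + 16}{2 \cdot 16} + 7 \cdot 5 = \frac{1}{2} \cdot \frac{1}{16} \cdot 3 + 35 = \frac{3}{32} + 35 = \frac{1123}{32}$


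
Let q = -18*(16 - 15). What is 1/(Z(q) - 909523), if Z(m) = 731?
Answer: -1/908792 ≈ -1.1004e-6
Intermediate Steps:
q = -18 (q = -18*1 = -18)
1/(Z(q) - 909523) = 1/(731 - 909523) = 1/(-908792) = -1/908792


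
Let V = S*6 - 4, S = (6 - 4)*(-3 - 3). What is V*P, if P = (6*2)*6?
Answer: -5472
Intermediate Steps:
S = -12 (S = 2*(-6) = -12)
V = -76 (V = -12*6 - 4 = -72 - 4 = -76)
P = 72 (P = 12*6 = 72)
V*P = -76*72 = -5472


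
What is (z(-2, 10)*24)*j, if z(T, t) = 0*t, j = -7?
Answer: 0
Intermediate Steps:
z(T, t) = 0
(z(-2, 10)*24)*j = (0*24)*(-7) = 0*(-7) = 0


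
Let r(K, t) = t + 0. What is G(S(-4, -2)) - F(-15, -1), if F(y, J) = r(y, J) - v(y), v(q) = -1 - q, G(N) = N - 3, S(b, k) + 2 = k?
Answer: 8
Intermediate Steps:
S(b, k) = -2 + k
r(K, t) = t
G(N) = -3 + N
F(y, J) = 1 + J + y (F(y, J) = J - (-1 - y) = J + (1 + y) = 1 + J + y)
G(S(-4, -2)) - F(-15, -1) = (-3 + (-2 - 2)) - (1 - 1 - 15) = (-3 - 4) - 1*(-15) = -7 + 15 = 8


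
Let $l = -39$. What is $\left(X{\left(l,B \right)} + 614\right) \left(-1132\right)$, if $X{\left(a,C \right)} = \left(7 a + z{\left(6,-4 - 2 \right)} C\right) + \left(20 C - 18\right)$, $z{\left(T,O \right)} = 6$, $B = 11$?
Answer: $-689388$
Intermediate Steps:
$X{\left(a,C \right)} = -18 + 7 a + 26 C$ ($X{\left(a,C \right)} = \left(7 a + 6 C\right) + \left(20 C - 18\right) = \left(6 C + 7 a\right) + \left(-18 + 20 C\right) = -18 + 7 a + 26 C$)
$\left(X{\left(l,B \right)} + 614\right) \left(-1132\right) = \left(\left(-18 + 7 \left(-39\right) + 26 \cdot 11\right) + 614\right) \left(-1132\right) = \left(\left(-18 - 273 + 286\right) + 614\right) \left(-1132\right) = \left(-5 + 614\right) \left(-1132\right) = 609 \left(-1132\right) = -689388$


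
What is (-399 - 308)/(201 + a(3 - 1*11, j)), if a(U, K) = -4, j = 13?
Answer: -707/197 ≈ -3.5888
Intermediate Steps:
(-399 - 308)/(201 + a(3 - 1*11, j)) = (-399 - 308)/(201 - 4) = -707/197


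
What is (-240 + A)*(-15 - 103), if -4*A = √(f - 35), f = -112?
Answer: 28320 + 413*I*√3/2 ≈ 28320.0 + 357.67*I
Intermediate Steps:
A = -7*I*√3/4 (A = -√(-112 - 35)/4 = -7*I*√3/4 ≈ -3.0311*I)
(-240 + A)*(-15 - 103) = (-240 - 7*I*√3/4)*(-15 - 103) = (-240 - 7*I*√3/4)*(-118) = 28320 + 413*I*√3/2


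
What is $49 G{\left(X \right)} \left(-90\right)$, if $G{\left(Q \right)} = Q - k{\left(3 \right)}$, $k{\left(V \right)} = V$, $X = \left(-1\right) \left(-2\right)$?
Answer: $4410$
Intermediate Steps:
$X = 2$
$G{\left(Q \right)} = -3 + Q$ ($G{\left(Q \right)} = Q - 3 = -3 + Q$)
$49 G{\left(X \right)} \left(-90\right) = 49 \left(-3 + 2\right) \left(-90\right) = 49 \left(-1\right) \left(-90\right) = \left(-49\right) \left(-90\right) = 4410$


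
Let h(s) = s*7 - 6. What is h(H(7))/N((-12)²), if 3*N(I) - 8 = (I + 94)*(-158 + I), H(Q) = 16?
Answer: -53/554 ≈ -0.095668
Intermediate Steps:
h(s) = -6 + 7*s (h(s) = 7*s - 6 = -6 + 7*s)
N(I) = 8/3 + (-158 + I)*(94 + I)/3 (N(I) = 8/3 + ((I + 94)*(-158 + I))/3 = 8/3 + ((94 + I)*(-158 + I))/3 = 8/3 + ((-158 + I)*(94 + I))/3 = 8/3 + (-158 + I)*(94 + I)/3)
h(H(7))/N((-12)²) = (-6 + 7*16)/(-4948 - 64/3*(-12)² + ((-12)²)²/3) = (-6 + 112)/(-4948 - 64/3*144 + (⅓)*144²) = 106/(-4948 - 3072 + (⅓)*20736) = 106/(-4948 - 3072 + 6912) = 106/(-1108) = 106*(-1/1108) = -53/554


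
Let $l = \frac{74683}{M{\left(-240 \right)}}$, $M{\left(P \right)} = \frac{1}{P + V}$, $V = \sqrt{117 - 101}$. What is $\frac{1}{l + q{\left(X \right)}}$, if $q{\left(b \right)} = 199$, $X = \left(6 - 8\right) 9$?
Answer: $- \frac{1}{17624989} \approx -5.6738 \cdot 10^{-8}$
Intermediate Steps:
$X = -18$ ($X = \left(-2\right) 9 = -18$)
$V = 4$ ($V = \sqrt{16} = 4$)
$M{\left(P \right)} = \frac{1}{4 + P}$ ($M{\left(P \right)} = \frac{1}{P + 4} = \frac{1}{4 + P}$)
$l = -17625188$ ($l = \frac{74683}{\frac{1}{4 - 240}} = \frac{74683}{\frac{1}{-236}} = \frac{74683}{- \frac{1}{236}} = 74683 \left(-236\right) = -17625188$)
$\frac{1}{l + q{\left(X \right)}} = \frac{1}{-17625188 + 199} = \frac{1}{-17624989} = - \frac{1}{17624989}$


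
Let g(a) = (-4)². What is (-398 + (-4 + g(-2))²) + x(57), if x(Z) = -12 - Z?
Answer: -323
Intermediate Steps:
g(a) = 16
(-398 + (-4 + g(-2))²) + x(57) = (-398 + (-4 + 16)²) + (-12 - 1*57) = (-398 + 12²) + (-12 - 57) = (-398 + 144) - 69 = -254 - 69 = -323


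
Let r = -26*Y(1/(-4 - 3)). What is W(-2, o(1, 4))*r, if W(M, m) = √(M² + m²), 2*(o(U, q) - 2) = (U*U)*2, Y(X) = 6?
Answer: -156*√13 ≈ -562.47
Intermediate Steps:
o(U, q) = 2 + U² (o(U, q) = 2 + ((U*U)*2)/2 = 2 + (U²*2)/2 = 2 + (2*U²)/2 = 2 + U²)
r = -156 (r = -26*6 = -156)
W(-2, o(1, 4))*r = √((-2)² + (2 + 1²)²)*(-156) = √(4 + (2 + 1)²)*(-156) = √(4 + 3²)*(-156) = √(4 + 9)*(-156) = √13*(-156) = -156*√13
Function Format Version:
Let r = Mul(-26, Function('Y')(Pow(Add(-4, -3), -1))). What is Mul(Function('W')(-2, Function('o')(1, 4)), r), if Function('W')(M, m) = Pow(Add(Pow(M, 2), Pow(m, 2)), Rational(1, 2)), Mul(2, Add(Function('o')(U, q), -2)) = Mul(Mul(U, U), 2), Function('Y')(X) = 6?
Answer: Mul(-156, Pow(13, Rational(1, 2))) ≈ -562.47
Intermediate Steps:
Function('o')(U, q) = Add(2, Pow(U, 2)) (Function('o')(U, q) = Add(2, Mul(Rational(1, 2), Mul(Mul(U, U), 2))) = Add(2, Mul(Rational(1, 2), Mul(Pow(U, 2), 2))) = Add(2, Mul(Rational(1, 2), Mul(2, Pow(U, 2)))) = Add(2, Pow(U, 2)))
r = -156 (r = Mul(-26, 6) = -156)
Mul(Function('W')(-2, Function('o')(1, 4)), r) = Mul(Pow(Add(Pow(-2, 2), Pow(Add(2, Pow(1, 2)), 2)), Rational(1, 2)), -156) = Mul(Pow(Add(4, Pow(Add(2, 1), 2)), Rational(1, 2)), -156) = Mul(Pow(Add(4, Pow(3, 2)), Rational(1, 2)), -156) = Mul(Pow(Add(4, 9), Rational(1, 2)), -156) = Mul(Pow(13, Rational(1, 2)), -156) = Mul(-156, Pow(13, Rational(1, 2)))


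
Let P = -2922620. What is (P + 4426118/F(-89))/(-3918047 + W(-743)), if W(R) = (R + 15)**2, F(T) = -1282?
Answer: 1875612479/2171748383 ≈ 0.86364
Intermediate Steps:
W(R) = (15 + R)**2
(P + 4426118/F(-89))/(-3918047 + W(-743)) = (-2922620 + 4426118/(-1282))/(-3918047 + (15 - 743)**2) = (-2922620 + 4426118*(-1/1282))/(-3918047 + (-728)**2) = (-2922620 - 2213059/641)/(-3918047 + 529984) = -1875612479/641/(-3388063) = -1875612479/641*(-1/3388063) = 1875612479/2171748383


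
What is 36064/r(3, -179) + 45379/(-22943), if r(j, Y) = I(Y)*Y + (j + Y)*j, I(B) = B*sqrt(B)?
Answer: -8339566700052713/4216149662995069 - 1155526624*I*sqrt(179)/183766275683 ≈ -1.978 - 0.084128*I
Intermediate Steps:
I(B) = B**(3/2)
r(j, Y) = Y**(5/2) + j*(Y + j) (r(j, Y) = Y**(3/2)*Y + (j + Y)*j = Y**(5/2) + (Y + j)*j = Y**(5/2) + j*(Y + j))
36064/r(3, -179) + 45379/(-22943) = 36064/((-179)**(5/2) + 3**2 - 179*3) + 45379/(-22943) = 36064/(32041*I*sqrt(179) + 9 - 537) + 45379*(-1/22943) = 36064/(-528 + 32041*I*sqrt(179)) - 45379/22943 = -45379/22943 + 36064/(-528 + 32041*I*sqrt(179))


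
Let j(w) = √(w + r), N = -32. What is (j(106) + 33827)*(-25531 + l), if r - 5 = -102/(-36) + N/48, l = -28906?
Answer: -1841440399 - 54437*√4074/6 ≈ -1.8420e+9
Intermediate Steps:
r = 43/6 (r = 5 + (-102/(-36) - 32/48) = 5 + (-102*(-1/36) - 32*1/48) = 5 + (17/6 - ⅔) = 5 + 13/6 = 43/6 ≈ 7.1667)
j(w) = √(43/6 + w) (j(w) = √(w + 43/6) = √(43/6 + w))
(j(106) + 33827)*(-25531 + l) = (√(258 + 36*106)/6 + 33827)*(-25531 - 28906) = (√(258 + 3816)/6 + 33827)*(-54437) = (√4074/6 + 33827)*(-54437) = (33827 + √4074/6)*(-54437) = -1841440399 - 54437*√4074/6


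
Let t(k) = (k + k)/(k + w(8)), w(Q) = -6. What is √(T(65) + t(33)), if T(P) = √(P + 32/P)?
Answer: √(92950 + 1755*√30745)/195 ≈ 3.2461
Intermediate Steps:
t(k) = 2*k/(-6 + k) (t(k) = (k + k)/(k - 6) = (2*k)/(-6 + k) = 2*k/(-6 + k))
√(T(65) + t(33)) = √(√(65 + 32/65) + 2*33/(-6 + 33)) = √(√(65 + 32*(1/65)) + 2*33/27) = √(√(65 + 32/65) + 2*33*(1/27)) = √(√(4257/65) + 22/9) = √(3*√30745/65 + 22/9) = √(22/9 + 3*√30745/65)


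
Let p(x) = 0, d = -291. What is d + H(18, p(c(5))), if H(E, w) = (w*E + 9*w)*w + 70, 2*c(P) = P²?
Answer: -221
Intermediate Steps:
c(P) = P²/2
H(E, w) = 70 + w*(9*w + E*w) (H(E, w) = (E*w + 9*w)*w + 70 = (9*w + E*w)*w + 70 = w*(9*w + E*w) + 70 = 70 + w*(9*w + E*w))
d + H(18, p(c(5))) = -291 + (70 + 9*0² + 18*0²) = -291 + (70 + 9*0 + 18*0) = -291 + (70 + 0 + 0) = -291 + 70 = -221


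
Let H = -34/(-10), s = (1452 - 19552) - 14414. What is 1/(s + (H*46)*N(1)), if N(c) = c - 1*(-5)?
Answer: -5/157878 ≈ -3.1670e-5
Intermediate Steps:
s = -32514 (s = -18100 - 14414 = -32514)
N(c) = 5 + c (N(c) = c + 5 = 5 + c)
H = 17/5 (H = -34*(-⅒) = 17/5 ≈ 3.4000)
1/(s + (H*46)*N(1)) = 1/(-32514 + ((17/5)*46)*(5 + 1)) = 1/(-32514 + (782/5)*6) = 1/(-32514 + 4692/5) = 1/(-157878/5) = -5/157878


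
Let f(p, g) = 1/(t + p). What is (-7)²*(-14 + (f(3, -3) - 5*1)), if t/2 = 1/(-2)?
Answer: -1813/2 ≈ -906.50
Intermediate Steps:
t = -1 (t = 2/(-2) = 2*(-½) = -1)
f(p, g) = 1/(-1 + p)
(-7)²*(-14 + (f(3, -3) - 5*1)) = (-7)²*(-14 + (1/(-1 + 3) - 5*1)) = 49*(-14 + (1/2 - 5)) = 49*(-14 + (½ - 5)) = 49*(-14 - 9/2) = 49*(-37/2) = -1813/2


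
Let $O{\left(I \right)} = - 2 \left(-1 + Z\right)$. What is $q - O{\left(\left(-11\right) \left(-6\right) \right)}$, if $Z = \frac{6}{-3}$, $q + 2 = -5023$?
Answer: $-5031$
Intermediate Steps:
$q = -5025$ ($q = -2 - 5023 = -5025$)
$Z = -2$ ($Z = 6 \left(- \frac{1}{3}\right) = -2$)
$O{\left(I \right)} = 6$ ($O{\left(I \right)} = - 2 \left(-1 - 2\right) = \left(-2\right) \left(-3\right) = 6$)
$q - O{\left(\left(-11\right) \left(-6\right) \right)} = -5025 - 6 = -5031$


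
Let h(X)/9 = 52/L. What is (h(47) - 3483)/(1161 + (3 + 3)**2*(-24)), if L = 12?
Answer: -1148/99 ≈ -11.596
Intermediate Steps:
h(X) = 39 (h(X) = 9*(52/12) = 9*(52*(1/12)) = 9*(13/3) = 39)
(h(47) - 3483)/(1161 + (3 + 3)**2*(-24)) = (39 - 3483)/(1161 + (3 + 3)**2*(-24)) = -3444/(1161 + 6**2*(-24)) = -3444/(1161 + 36*(-24)) = -3444/(1161 - 864) = -3444/297 = -3444*1/297 = -1148/99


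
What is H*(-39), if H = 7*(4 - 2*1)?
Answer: -546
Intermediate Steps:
H = 14 (H = 7*(4 - 2) = 7*2 = 14)
H*(-39) = 14*(-39) = -546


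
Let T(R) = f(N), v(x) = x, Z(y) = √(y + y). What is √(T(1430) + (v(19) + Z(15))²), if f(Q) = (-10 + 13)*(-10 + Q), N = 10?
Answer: 19 + √30 ≈ 24.477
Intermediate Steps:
Z(y) = √2*√y (Z(y) = √(2*y) = √2*√y)
f(Q) = -30 + 3*Q (f(Q) = 3*(-10 + Q) = -30 + 3*Q)
T(R) = 0 (T(R) = -30 + 3*10 = -30 + 30 = 0)
√(T(1430) + (v(19) + Z(15))²) = √(0 + (19 + √2*√15)²) = √(0 + (19 + √30)²) = √((19 + √30)²) = 19 + √30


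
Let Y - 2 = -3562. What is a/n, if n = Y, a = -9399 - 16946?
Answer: 5269/712 ≈ 7.4003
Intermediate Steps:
a = -26345
Y = -3560 (Y = 2 - 3562 = -3560)
n = -3560
a/n = -26345/(-3560) = -26345*(-1/3560) = 5269/712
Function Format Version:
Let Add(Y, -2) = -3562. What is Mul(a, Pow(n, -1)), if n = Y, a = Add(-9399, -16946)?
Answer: Rational(5269, 712) ≈ 7.4003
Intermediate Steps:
a = -26345
Y = -3560 (Y = Add(2, -3562) = -3560)
n = -3560
Mul(a, Pow(n, -1)) = Mul(-26345, Pow(-3560, -1)) = Mul(-26345, Rational(-1, 3560)) = Rational(5269, 712)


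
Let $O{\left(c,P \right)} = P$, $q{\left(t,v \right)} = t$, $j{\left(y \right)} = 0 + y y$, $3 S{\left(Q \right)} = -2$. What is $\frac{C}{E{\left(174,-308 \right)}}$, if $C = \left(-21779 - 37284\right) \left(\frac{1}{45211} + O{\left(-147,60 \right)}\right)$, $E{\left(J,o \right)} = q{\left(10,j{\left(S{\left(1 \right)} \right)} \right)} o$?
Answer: $\frac{22888270949}{19892840} \approx 1150.6$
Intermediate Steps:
$S{\left(Q \right)} = - \frac{2}{3}$ ($S{\left(Q \right)} = \frac{1}{3} \left(-2\right) = - \frac{2}{3}$)
$j{\left(y \right)} = y^{2}$ ($j{\left(y \right)} = 0 + y^{2} = y^{2}$)
$E{\left(J,o \right)} = 10 o$
$C = - \frac{160217896643}{45211}$ ($C = \left(-21779 - 37284\right) \left(\frac{1}{45211} + 60\right) = - 59063 \left(\frac{1}{45211} + 60\right) = \left(-59063\right) \frac{2712661}{45211} = - \frac{160217896643}{45211} \approx -3.5438 \cdot 10^{6}$)
$\frac{C}{E{\left(174,-308 \right)}} = - \frac{160217896643}{45211 \cdot 10 \left(-308\right)} = - \frac{160217896643}{45211 \left(-3080\right)} = \left(- \frac{160217896643}{45211}\right) \left(- \frac{1}{3080}\right) = \frac{22888270949}{19892840}$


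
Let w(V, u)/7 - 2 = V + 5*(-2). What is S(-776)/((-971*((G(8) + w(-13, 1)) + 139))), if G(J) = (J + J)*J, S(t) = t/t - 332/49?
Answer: 283/5709480 ≈ 4.9567e-5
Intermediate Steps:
S(t) = -283/49 (S(t) = 1 - 332*1/49 = 1 - 332/49 = -283/49)
G(J) = 2*J**2 (G(J) = (2*J)*J = 2*J**2)
w(V, u) = -56 + 7*V (w(V, u) = 14 + 7*(V + 5*(-2)) = 14 + 7*(V - 10) = 14 + 7*(-10 + V) = 14 + (-70 + 7*V) = -56 + 7*V)
S(-776)/((-971*((G(8) + w(-13, 1)) + 139))) = -283*(-1/(971*((2*8**2 + (-56 + 7*(-13))) + 139)))/49 = -283*(-1/(971*((2*64 + (-56 - 91)) + 139)))/49 = -283*(-1/(971*((128 - 147) + 139)))/49 = -283*(-1/(971*(-19 + 139)))/49 = -283/(49*((-971*120))) = -283/49/(-116520) = -283/49*(-1/116520) = 283/5709480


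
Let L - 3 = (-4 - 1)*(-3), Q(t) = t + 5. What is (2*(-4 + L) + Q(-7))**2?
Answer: 676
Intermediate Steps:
Q(t) = 5 + t
L = 18 (L = 3 + (-4 - 1)*(-3) = 3 - 5*(-3) = 3 + 15 = 18)
(2*(-4 + L) + Q(-7))**2 = (2*(-4 + 18) + (5 - 7))**2 = (2*14 - 2)**2 = (28 - 2)**2 = 26**2 = 676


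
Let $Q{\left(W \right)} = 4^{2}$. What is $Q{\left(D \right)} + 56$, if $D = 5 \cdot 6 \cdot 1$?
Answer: $72$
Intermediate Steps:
$D = 30$ ($D = 30 \cdot 1 = 30$)
$Q{\left(W \right)} = 16$
$Q{\left(D \right)} + 56 = 16 + 56 = 72$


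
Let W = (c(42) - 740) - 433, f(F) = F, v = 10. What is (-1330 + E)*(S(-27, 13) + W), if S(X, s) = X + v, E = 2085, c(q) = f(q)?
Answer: -866740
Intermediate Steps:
c(q) = q
S(X, s) = 10 + X (S(X, s) = X + 10 = 10 + X)
W = -1131 (W = (42 - 740) - 433 = -698 - 433 = -1131)
(-1330 + E)*(S(-27, 13) + W) = (-1330 + 2085)*((10 - 27) - 1131) = 755*(-17 - 1131) = 755*(-1148) = -866740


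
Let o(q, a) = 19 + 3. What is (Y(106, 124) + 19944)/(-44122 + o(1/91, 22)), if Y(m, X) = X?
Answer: -5017/11025 ≈ -0.45506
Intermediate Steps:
o(q, a) = 22
(Y(106, 124) + 19944)/(-44122 + o(1/91, 22)) = (124 + 19944)/(-44122 + 22) = 20068/(-44100) = 20068*(-1/44100) = -5017/11025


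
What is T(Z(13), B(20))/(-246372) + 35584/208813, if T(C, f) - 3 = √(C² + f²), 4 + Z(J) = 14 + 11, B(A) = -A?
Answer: 2190054808/12861419109 ≈ 0.17028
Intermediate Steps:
Z(J) = 21 (Z(J) = -4 + (14 + 11) = -4 + 25 = 21)
T(C, f) = 3 + √(C² + f²)
T(Z(13), B(20))/(-246372) + 35584/208813 = (3 + √(21² + (-1*20)²))/(-246372) + 35584/208813 = (3 + √(441 + (-20)²))*(-1/246372) + 35584*(1/208813) = (3 + √(441 + 400))*(-1/246372) + 35584/208813 = (3 + √841)*(-1/246372) + 35584/208813 = (3 + 29)*(-1/246372) + 35584/208813 = 32*(-1/246372) + 35584/208813 = -8/61593 + 35584/208813 = 2190054808/12861419109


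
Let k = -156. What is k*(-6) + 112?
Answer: 1048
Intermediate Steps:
k*(-6) + 112 = -156*(-6) + 112 = 936 + 112 = 1048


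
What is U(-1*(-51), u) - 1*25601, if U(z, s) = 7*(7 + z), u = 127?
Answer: -25195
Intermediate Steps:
U(z, s) = 49 + 7*z
U(-1*(-51), u) - 1*25601 = (49 + 7*(-1*(-51))) - 1*25601 = (49 + 7*51) - 25601 = (49 + 357) - 25601 = 406 - 25601 = -25195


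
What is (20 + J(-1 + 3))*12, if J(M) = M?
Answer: 264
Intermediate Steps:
(20 + J(-1 + 3))*12 = (20 + (-1 + 3))*12 = (20 + 2)*12 = 22*12 = 264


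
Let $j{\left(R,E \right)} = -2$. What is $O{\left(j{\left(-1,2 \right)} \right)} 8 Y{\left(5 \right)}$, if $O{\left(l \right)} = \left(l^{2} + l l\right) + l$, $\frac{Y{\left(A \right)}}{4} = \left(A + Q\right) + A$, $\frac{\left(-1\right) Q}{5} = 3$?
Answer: $-960$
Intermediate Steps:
$Q = -15$ ($Q = \left(-5\right) 3 = -15$)
$Y{\left(A \right)} = -60 + 8 A$ ($Y{\left(A \right)} = 4 \left(\left(A - 15\right) + A\right) = 4 \left(\left(-15 + A\right) + A\right) = 4 \left(-15 + 2 A\right) = -60 + 8 A$)
$O{\left(l \right)} = l + 2 l^{2}$ ($O{\left(l \right)} = \left(l^{2} + l^{2}\right) + l = 2 l^{2} + l = l + 2 l^{2}$)
$O{\left(j{\left(-1,2 \right)} \right)} 8 Y{\left(5 \right)} = - 2 \left(1 + 2 \left(-2\right)\right) 8 \left(-60 + 8 \cdot 5\right) = - 2 \left(1 - 4\right) 8 \left(-60 + 40\right) = \left(-2\right) \left(-3\right) 8 \left(-20\right) = 6 \cdot 8 \left(-20\right) = 48 \left(-20\right) = -960$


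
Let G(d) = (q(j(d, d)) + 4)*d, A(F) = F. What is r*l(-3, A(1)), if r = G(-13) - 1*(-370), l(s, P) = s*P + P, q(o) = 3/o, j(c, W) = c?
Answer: -642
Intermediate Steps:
G(d) = d*(4 + 3/d) (G(d) = (3/d + 4)*d = (4 + 3/d)*d = d*(4 + 3/d))
l(s, P) = P + P*s (l(s, P) = P*s + P = P + P*s)
r = 321 (r = (3 + 4*(-13)) - 1*(-370) = (3 - 52) + 370 = -49 + 370 = 321)
r*l(-3, A(1)) = 321*(1*(1 - 3)) = 321*(1*(-2)) = 321*(-2) = -642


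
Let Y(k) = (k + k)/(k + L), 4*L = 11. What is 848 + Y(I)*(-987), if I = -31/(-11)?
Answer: -5288/35 ≈ -151.09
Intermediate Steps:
I = 31/11 (I = -31*(-1/11) = 31/11 ≈ 2.8182)
L = 11/4 (L = (¼)*11 = 11/4 ≈ 2.7500)
Y(k) = 2*k/(11/4 + k) (Y(k) = (k + k)/(k + 11/4) = (2*k)/(11/4 + k) = 2*k/(11/4 + k))
848 + Y(I)*(-987) = 848 + (8*(31/11)/(11 + 4*(31/11)))*(-987) = 848 + (8*(31/11)/(11 + 124/11))*(-987) = 848 + (8*(31/11)/(245/11))*(-987) = 848 + (8*(31/11)*(11/245))*(-987) = 848 + (248/245)*(-987) = 848 - 34968/35 = -5288/35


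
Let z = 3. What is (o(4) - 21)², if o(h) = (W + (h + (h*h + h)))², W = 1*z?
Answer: 501264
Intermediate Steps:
W = 3 (W = 1*3 = 3)
o(h) = (3 + h² + 2*h)² (o(h) = (3 + (h + (h*h + h)))² = (3 + (h + (h² + h)))² = (3 + (h + (h + h²)))² = (3 + (h² + 2*h))² = (3 + h² + 2*h)²)
(o(4) - 21)² = ((3 + 4² + 2*4)² - 21)² = ((3 + 16 + 8)² - 21)² = (27² - 21)² = (729 - 21)² = 708² = 501264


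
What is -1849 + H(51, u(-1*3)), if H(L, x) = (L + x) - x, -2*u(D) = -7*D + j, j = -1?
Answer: -1798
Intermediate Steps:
u(D) = ½ + 7*D/2 (u(D) = -(-7*D - 1)/2 = -(-1 - 7*D)/2 = ½ + 7*D/2)
H(L, x) = L
-1849 + H(51, u(-1*3)) = -1849 + 51 = -1798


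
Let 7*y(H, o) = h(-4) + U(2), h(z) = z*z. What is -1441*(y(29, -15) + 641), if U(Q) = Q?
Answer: -6491705/7 ≈ -9.2739e+5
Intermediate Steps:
h(z) = z²
y(H, o) = 18/7 (y(H, o) = ((-4)² + 2)/7 = (16 + 2)/7 = (⅐)*18 = 18/7)
-1441*(y(29, -15) + 641) = -1441*(18/7 + 641) = -1441*4505/7 = -6491705/7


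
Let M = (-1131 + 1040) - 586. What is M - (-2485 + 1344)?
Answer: 464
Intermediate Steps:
M = -677 (M = -91 - 586 = -677)
M - (-2485 + 1344) = -677 - (-2485 + 1344) = -677 - 1*(-1141) = -677 + 1141 = 464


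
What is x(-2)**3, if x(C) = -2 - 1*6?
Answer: -512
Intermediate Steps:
x(C) = -8 (x(C) = -2 - 6 = -8)
x(-2)**3 = (-8)**3 = -512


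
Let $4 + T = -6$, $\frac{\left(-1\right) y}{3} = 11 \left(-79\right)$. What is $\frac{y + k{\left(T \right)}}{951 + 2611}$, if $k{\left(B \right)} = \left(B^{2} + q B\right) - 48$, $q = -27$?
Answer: $\frac{2929}{3562} \approx 0.82229$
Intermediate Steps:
$y = 2607$ ($y = - 3 \cdot 11 \left(-79\right) = \left(-3\right) \left(-869\right) = 2607$)
$T = -10$ ($T = -4 - 6 = -10$)
$k{\left(B \right)} = -48 + B^{2} - 27 B$ ($k{\left(B \right)} = \left(B^{2} - 27 B\right) - 48 = -48 + B^{2} - 27 B$)
$\frac{y + k{\left(T \right)}}{951 + 2611} = \frac{2607 - \left(-222 - 100\right)}{951 + 2611} = \frac{2607 + \left(-48 + 100 + 270\right)}{3562} = \left(2607 + 322\right) \frac{1}{3562} = 2929 \cdot \frac{1}{3562} = \frac{2929}{3562}$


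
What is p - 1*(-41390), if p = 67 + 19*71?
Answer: 42806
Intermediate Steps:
p = 1416 (p = 67 + 1349 = 1416)
p - 1*(-41390) = 1416 - 1*(-41390) = 1416 + 41390 = 42806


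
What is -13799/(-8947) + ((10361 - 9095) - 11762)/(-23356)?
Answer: 104049289/52241533 ≈ 1.9917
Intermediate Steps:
-13799/(-8947) + ((10361 - 9095) - 11762)/(-23356) = -13799*(-1/8947) + (1266 - 11762)*(-1/23356) = 13799/8947 - 10496*(-1/23356) = 13799/8947 + 2624/5839 = 104049289/52241533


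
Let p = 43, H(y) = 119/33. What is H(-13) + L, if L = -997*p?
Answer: -1414624/33 ≈ -42867.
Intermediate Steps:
H(y) = 119/33 (H(y) = 119*(1/33) = 119/33)
L = -42871 (L = -997*43 = -42871)
H(-13) + L = 119/33 - 42871 = -1414624/33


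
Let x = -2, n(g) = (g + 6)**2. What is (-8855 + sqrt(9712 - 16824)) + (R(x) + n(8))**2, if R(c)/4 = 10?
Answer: 46841 + 2*I*sqrt(1778) ≈ 46841.0 + 84.333*I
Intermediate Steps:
n(g) = (6 + g)**2
R(c) = 40 (R(c) = 4*10 = 40)
(-8855 + sqrt(9712 - 16824)) + (R(x) + n(8))**2 = (-8855 + sqrt(9712 - 16824)) + (40 + (6 + 8)**2)**2 = (-8855 + sqrt(-7112)) + (40 + 14**2)**2 = (-8855 + 2*I*sqrt(1778)) + (40 + 196)**2 = (-8855 + 2*I*sqrt(1778)) + 236**2 = (-8855 + 2*I*sqrt(1778)) + 55696 = 46841 + 2*I*sqrt(1778)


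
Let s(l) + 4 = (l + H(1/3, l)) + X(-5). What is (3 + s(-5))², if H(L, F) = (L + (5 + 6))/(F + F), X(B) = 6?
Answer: 289/225 ≈ 1.2844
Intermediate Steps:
H(L, F) = (11 + L)/(2*F) (H(L, F) = (L + 11)/((2*F)) = (11 + L)*(1/(2*F)) = (11 + L)/(2*F))
s(l) = 2 + l + 17/(3*l) (s(l) = -4 + ((l + (11 + 1/3)/(2*l)) + 6) = -4 + ((l + (11 + ⅓)/(2*l)) + 6) = -4 + ((l + (½)*(34/3)/l) + 6) = -4 + ((l + 17/(3*l)) + 6) = -4 + (6 + l + 17/(3*l)) = 2 + l + 17/(3*l))
(3 + s(-5))² = (3 + (2 - 5 + (17/3)/(-5)))² = (3 + (2 - 5 + (17/3)*(-⅕)))² = (3 + (2 - 5 - 17/15))² = (3 - 62/15)² = (-17/15)² = 289/225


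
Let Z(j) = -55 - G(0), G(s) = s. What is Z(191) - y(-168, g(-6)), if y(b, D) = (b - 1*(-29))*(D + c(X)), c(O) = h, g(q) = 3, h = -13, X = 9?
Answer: -1445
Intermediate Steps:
c(O) = -13
y(b, D) = (-13 + D)*(29 + b) (y(b, D) = (b - 1*(-29))*(D - 13) = (b + 29)*(-13 + D) = (29 + b)*(-13 + D) = (-13 + D)*(29 + b))
Z(j) = -55 (Z(j) = -55 - 1*0 = -55 + 0 = -55)
Z(191) - y(-168, g(-6)) = -55 - (-377 - 13*(-168) + 29*3 + 3*(-168)) = -55 - (-377 + 2184 + 87 - 504) = -55 - 1*1390 = -55 - 1390 = -1445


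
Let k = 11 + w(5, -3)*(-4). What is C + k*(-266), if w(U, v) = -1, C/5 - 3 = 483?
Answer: -1560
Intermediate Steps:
C = 2430 (C = 15 + 5*483 = 15 + 2415 = 2430)
k = 15 (k = 11 - 1*(-4) = 11 + 4 = 15)
C + k*(-266) = 2430 + 15*(-266) = 2430 - 3990 = -1560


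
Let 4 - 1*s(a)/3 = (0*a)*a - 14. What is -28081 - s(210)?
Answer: -28135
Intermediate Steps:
s(a) = 54 (s(a) = 12 - 3*((0*a)*a - 14) = 12 - 3*(0*a - 14) = 12 - 3*(0 - 14) = 12 - 3*(-14) = 12 + 42 = 54)
-28081 - s(210) = -28081 - 1*54 = -28081 - 54 = -28135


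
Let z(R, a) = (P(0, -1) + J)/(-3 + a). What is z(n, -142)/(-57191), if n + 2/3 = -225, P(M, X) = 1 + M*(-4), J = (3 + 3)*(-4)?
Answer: -23/8292695 ≈ -2.7735e-6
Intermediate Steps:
J = -24 (J = 6*(-4) = -24)
P(M, X) = 1 - 4*M
n = -677/3 (n = -2/3 - 225 = -677/3 ≈ -225.67)
z(R, a) = -23/(-3 + a) (z(R, a) = ((1 - 4*0) - 24)/(-3 + a) = ((1 + 0) - 24)/(-3 + a) = (1 - 24)/(-3 + a) = -23/(-3 + a))
z(n, -142)/(-57191) = -23/(-3 - 142)/(-57191) = -23/(-145)*(-1/57191) = -23*(-1/145)*(-1/57191) = (23/145)*(-1/57191) = -23/8292695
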